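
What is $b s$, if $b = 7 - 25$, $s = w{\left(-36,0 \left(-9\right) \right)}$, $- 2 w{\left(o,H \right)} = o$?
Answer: $-324$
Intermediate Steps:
$w{\left(o,H \right)} = - \frac{o}{2}$
$s = 18$ ($s = \left(- \frac{1}{2}\right) \left(-36\right) = 18$)
$b = -18$
$b s = \left(-18\right) 18 = -324$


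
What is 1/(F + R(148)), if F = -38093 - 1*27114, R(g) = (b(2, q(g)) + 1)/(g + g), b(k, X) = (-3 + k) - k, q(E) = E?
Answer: -148/9650637 ≈ -1.5336e-5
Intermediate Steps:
b(k, X) = -3
R(g) = -1/g (R(g) = (-3 + 1)/(g + g) = -2*1/(2*g) = -1/g)
F = -65207 (F = -38093 - 27114 = -65207)
1/(F + R(148)) = 1/(-65207 - 1/148) = 1/(-9650637/148) = -148/9650637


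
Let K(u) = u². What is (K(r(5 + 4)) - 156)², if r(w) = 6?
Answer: 14400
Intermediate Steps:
(K(r(5 + 4)) - 156)² = (6² - 156)² = (36 - 156)² = (-120)² = 14400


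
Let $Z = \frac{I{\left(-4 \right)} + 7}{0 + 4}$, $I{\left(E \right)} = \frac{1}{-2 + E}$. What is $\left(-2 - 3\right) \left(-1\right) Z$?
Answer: $\frac{205}{24} \approx 8.5417$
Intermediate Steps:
$Z = \frac{41}{24}$ ($Z = \frac{\frac{1}{-2 - 4} + 7}{0 + 4} = \frac{\frac{1}{-6} + 7}{4} = \left(- \frac{1}{6} + 7\right) \frac{1}{4} = \frac{41}{6} \cdot \frac{1}{4} = \frac{41}{24} \approx 1.7083$)
$\left(-2 - 3\right) \left(-1\right) Z = \left(-2 - 3\right) \left(-1\right) \frac{41}{24} = \left(-5\right) \left(-1\right) \frac{41}{24} = 5 \cdot \frac{41}{24} = \frac{205}{24}$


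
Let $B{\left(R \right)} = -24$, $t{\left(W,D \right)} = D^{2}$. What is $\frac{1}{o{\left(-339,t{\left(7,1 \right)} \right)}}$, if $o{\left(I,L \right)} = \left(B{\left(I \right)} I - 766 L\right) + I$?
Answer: $\frac{1}{7031} \approx 0.00014223$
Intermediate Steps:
$o{\left(I,L \right)} = - 766 L - 23 I$ ($o{\left(I,L \right)} = \left(- 24 I - 766 L\right) + I = \left(- 766 L - 24 I\right) + I = - 766 L - 23 I$)
$\frac{1}{o{\left(-339,t{\left(7,1 \right)} \right)}} = \frac{1}{- 766 \cdot 1^{2} - -7797} = \frac{1}{\left(-766\right) 1 + 7797} = \frac{1}{-766 + 7797} = \frac{1}{7031}$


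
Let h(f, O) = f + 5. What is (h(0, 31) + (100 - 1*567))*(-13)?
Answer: 6006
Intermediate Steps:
h(f, O) = 5 + f
(h(0, 31) + (100 - 1*567))*(-13) = ((5 + 0) + (100 - 1*567))*(-13) = (5 + (100 - 567))*(-13) = (5 - 467)*(-13) = -462*(-13) = 6006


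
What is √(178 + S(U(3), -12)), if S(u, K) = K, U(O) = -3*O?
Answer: √166 ≈ 12.884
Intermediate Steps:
√(178 + S(U(3), -12)) = √(178 - 12) = √166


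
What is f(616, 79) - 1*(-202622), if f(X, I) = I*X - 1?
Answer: 251285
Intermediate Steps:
f(X, I) = -1 + I*X
f(616, 79) - 1*(-202622) = (-1 + 79*616) - 1*(-202622) = (-1 + 48664) + 202622 = 48663 + 202622 = 251285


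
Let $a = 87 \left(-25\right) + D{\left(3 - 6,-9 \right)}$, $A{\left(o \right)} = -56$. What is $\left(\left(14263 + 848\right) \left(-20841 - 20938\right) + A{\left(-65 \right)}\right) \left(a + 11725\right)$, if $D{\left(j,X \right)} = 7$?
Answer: $-6033549371425$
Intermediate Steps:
$a = -2168$ ($a = 87 \left(-25\right) + 7 = -2175 + 7 = -2168$)
$\left(\left(14263 + 848\right) \left(-20841 - 20938\right) + A{\left(-65 \right)}\right) \left(a + 11725\right) = \left(\left(14263 + 848\right) \left(-20841 - 20938\right) - 56\right) \left(-2168 + 11725\right) = \left(15111 \left(-41779\right) - 56\right) 9557 = \left(-631322469 - 56\right) 9557 = \left(-631322525\right) 9557 = -6033549371425$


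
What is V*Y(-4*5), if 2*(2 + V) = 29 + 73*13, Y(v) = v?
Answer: -9740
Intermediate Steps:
V = 487 (V = -2 + (29 + 73*13)/2 = -2 + (29 + 949)/2 = -2 + (1/2)*978 = -2 + 489 = 487)
V*Y(-4*5) = 487*(-4*5) = 487*(-20) = -9740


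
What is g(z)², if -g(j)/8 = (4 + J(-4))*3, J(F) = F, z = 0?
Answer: 0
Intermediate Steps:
g(j) = 0 (g(j) = -8*(4 - 4)*3 = -0*3 = -8*0 = 0)
g(z)² = 0² = 0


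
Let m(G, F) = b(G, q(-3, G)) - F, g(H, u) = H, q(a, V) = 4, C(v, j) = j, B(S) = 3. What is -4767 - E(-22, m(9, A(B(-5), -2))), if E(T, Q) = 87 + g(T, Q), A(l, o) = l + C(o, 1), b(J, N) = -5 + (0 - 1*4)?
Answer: -4832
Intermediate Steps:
b(J, N) = -9 (b(J, N) = -5 + (0 - 4) = -5 - 4 = -9)
A(l, o) = 1 + l (A(l, o) = l + 1 = 1 + l)
m(G, F) = -9 - F
E(T, Q) = 87 + T
-4767 - E(-22, m(9, A(B(-5), -2))) = -4767 - (87 - 22) = -4767 - 1*65 = -4767 - 65 = -4832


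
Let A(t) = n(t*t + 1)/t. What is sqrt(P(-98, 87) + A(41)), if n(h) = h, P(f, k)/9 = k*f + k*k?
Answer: I*sqrt(14409491)/41 ≈ 92.585*I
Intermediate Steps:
P(f, k) = 9*k**2 + 9*f*k (P(f, k) = 9*(k*f + k*k) = 9*(f*k + k**2) = 9*(k**2 + f*k) = 9*k**2 + 9*f*k)
A(t) = (1 + t**2)/t (A(t) = (t*t + 1)/t = (t**2 + 1)/t = (1 + t**2)/t)
sqrt(P(-98, 87) + A(41)) = sqrt(9*87*(-98 + 87) + (41 + 1/41)) = sqrt(9*87*(-11) + (41 + 1/41)) = sqrt(-8613 + 1682/41) = sqrt(-351451/41) = I*sqrt(14409491)/41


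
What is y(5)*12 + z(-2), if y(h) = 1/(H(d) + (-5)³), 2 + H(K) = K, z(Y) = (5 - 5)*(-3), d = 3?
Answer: -3/31 ≈ -0.096774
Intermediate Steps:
z(Y) = 0 (z(Y) = 0*(-3) = 0)
H(K) = -2 + K
y(h) = -1/124 (y(h) = 1/((-2 + 3) + (-5)³) = 1/(1 - 125) = 1/(-124) = -1/124)
y(5)*12 + z(-2) = -1/124*12 + 0 = -3/31 + 0 = -3/31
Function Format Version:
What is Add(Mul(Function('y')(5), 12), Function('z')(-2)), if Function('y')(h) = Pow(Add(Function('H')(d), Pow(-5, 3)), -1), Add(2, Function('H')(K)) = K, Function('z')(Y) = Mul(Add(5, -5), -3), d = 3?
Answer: Rational(-3, 31) ≈ -0.096774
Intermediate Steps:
Function('z')(Y) = 0 (Function('z')(Y) = Mul(0, -3) = 0)
Function('H')(K) = Add(-2, K)
Function('y')(h) = Rational(-1, 124) (Function('y')(h) = Pow(Add(Add(-2, 3), Pow(-5, 3)), -1) = Pow(Add(1, -125), -1) = Pow(-124, -1) = Rational(-1, 124))
Add(Mul(Function('y')(5), 12), Function('z')(-2)) = Add(Mul(Rational(-1, 124), 12), 0) = Add(Rational(-3, 31), 0) = Rational(-3, 31)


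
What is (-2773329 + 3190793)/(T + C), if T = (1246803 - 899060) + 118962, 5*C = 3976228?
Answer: 2087320/6309753 ≈ 0.33081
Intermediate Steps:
C = 3976228/5 (C = (⅕)*3976228 = 3976228/5 ≈ 7.9525e+5)
T = 466705 (T = 347743 + 118962 = 466705)
(-2773329 + 3190793)/(T + C) = (-2773329 + 3190793)/(466705 + 3976228/5) = 417464/(6309753/5) = 417464*(5/6309753) = 2087320/6309753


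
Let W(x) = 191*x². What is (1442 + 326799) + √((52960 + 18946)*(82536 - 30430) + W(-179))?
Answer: 328241 + 3*√416983763 ≈ 3.8950e+5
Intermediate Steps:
(1442 + 326799) + √((52960 + 18946)*(82536 - 30430) + W(-179)) = (1442 + 326799) + √((52960 + 18946)*(82536 - 30430) + 191*(-179)²) = 328241 + √(71906*52106 + 191*32041) = 328241 + √(3746734036 + 6119831) = 328241 + √3752853867 = 328241 + 3*√416983763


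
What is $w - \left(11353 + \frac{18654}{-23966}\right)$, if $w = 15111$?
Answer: $\frac{45041441}{11983} \approx 3758.8$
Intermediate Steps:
$w - \left(11353 + \frac{18654}{-23966}\right) = 15111 - \left(11353 + \frac{18654}{-23966}\right) = 15111 - \frac{136033672}{11983} = \frac{45041441}{11983}$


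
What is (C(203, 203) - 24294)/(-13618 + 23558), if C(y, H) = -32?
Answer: -12163/4970 ≈ -2.4473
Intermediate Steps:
(C(203, 203) - 24294)/(-13618 + 23558) = (-32 - 24294)/(-13618 + 23558) = -24326/9940 = -24326*1/9940 = -12163/4970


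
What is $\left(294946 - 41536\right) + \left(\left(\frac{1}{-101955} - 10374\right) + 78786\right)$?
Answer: $\frac{32811362009}{101955} \approx 3.2182 \cdot 10^{5}$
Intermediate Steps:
$\left(294946 - 41536\right) + \left(\left(\frac{1}{-101955} - 10374\right) + 78786\right) = 253410 + \left(\left(- \frac{1}{101955} - 10374\right) + 78786\right) = 253410 + \left(- \frac{1057681171}{101955} + 78786\right) = 253410 + \frac{6974945459}{101955} = \frac{32811362009}{101955}$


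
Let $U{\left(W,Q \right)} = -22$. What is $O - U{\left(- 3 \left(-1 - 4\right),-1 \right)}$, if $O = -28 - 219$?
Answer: $-225$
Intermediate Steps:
$O = -247$ ($O = -28 - 219 = -247$)
$O - U{\left(- 3 \left(-1 - 4\right),-1 \right)} = -247 - -22 = -247 + 22 = -225$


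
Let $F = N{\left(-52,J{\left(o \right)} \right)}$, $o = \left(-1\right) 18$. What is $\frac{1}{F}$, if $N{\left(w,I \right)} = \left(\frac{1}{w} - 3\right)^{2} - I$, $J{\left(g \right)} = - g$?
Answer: $- \frac{2704}{24023} \approx -0.11256$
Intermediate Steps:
$o = -18$
$N{\left(w,I \right)} = \left(-3 + \frac{1}{w}\right)^{2} - I$
$F = - \frac{24023}{2704}$ ($F = - \left(-1\right) \left(-18\right) + \frac{\left(-1 + 3 \left(-52\right)\right)^{2}}{2704} = \left(-1\right) 18 + \frac{\left(-1 - 156\right)^{2}}{2704} = -18 + \frac{\left(-157\right)^{2}}{2704} = -18 + \frac{1}{2704} \cdot 24649 = -18 + \frac{24649}{2704} = - \frac{24023}{2704} \approx -8.8842$)
$\frac{1}{F} = \frac{1}{- \frac{24023}{2704}} = - \frac{2704}{24023}$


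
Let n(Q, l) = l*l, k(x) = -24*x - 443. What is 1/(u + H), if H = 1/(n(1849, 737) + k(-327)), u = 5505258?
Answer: 550574/3031051918093 ≈ 1.8164e-7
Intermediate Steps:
k(x) = -443 - 24*x
n(Q, l) = l²
H = 1/550574 (H = 1/(737² + (-443 - 24*(-327))) = 1/(543169 + (-443 + 7848)) = 1/(543169 + 7405) = 1/550574 ≈ 1.8163e-6)
1/(u + H) = 1/(5505258 + 1/550574) = 1/(3031051918093/550574) = 550574/3031051918093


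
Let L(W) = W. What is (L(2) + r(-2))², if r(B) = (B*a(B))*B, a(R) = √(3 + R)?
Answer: 36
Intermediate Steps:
r(B) = B²*√(3 + B) (r(B) = (B*√(3 + B))*B = B²*√(3 + B))
(L(2) + r(-2))² = (2 + (-2)²*√(3 - 2))² = (2 + 4*√1)² = (2 + 4*1)² = (2 + 4)² = 6² = 36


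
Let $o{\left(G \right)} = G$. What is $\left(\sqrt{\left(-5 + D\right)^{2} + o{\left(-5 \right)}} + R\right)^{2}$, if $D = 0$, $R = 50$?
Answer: $2520 + 200 \sqrt{5} \approx 2967.2$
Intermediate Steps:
$\left(\sqrt{\left(-5 + D\right)^{2} + o{\left(-5 \right)}} + R\right)^{2} = \left(\sqrt{\left(-5 + 0\right)^{2} - 5} + 50\right)^{2} = \left(\sqrt{\left(-5\right)^{2} - 5} + 50\right)^{2} = \left(\sqrt{25 - 5} + 50\right)^{2} = \left(\sqrt{20} + 50\right)^{2} = \left(2 \sqrt{5} + 50\right)^{2} = \left(50 + 2 \sqrt{5}\right)^{2}$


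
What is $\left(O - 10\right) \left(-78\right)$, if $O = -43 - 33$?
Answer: $6708$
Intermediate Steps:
$O = -76$
$\left(O - 10\right) \left(-78\right) = \left(-76 - 10\right) \left(-78\right) = \left(-86\right) \left(-78\right) = 6708$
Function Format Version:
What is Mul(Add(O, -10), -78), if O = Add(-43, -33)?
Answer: 6708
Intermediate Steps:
O = -76
Mul(Add(O, -10), -78) = Mul(Add(-76, -10), -78) = Mul(-86, -78) = 6708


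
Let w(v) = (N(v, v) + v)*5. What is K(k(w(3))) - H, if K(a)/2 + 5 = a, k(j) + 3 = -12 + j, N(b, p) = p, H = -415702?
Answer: 415722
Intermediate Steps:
w(v) = 10*v (w(v) = (v + v)*5 = (2*v)*5 = 10*v)
k(j) = -15 + j (k(j) = -3 + (-12 + j) = -15 + j)
K(a) = -10 + 2*a
K(k(w(3))) - H = (-10 + 2*(-15 + 10*3)) - 1*(-415702) = (-10 + 2*(-15 + 30)) + 415702 = (-10 + 2*15) + 415702 = (-10 + 30) + 415702 = 20 + 415702 = 415722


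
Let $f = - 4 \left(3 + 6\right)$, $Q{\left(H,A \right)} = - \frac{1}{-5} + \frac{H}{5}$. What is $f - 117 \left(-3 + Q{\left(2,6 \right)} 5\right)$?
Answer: $-36$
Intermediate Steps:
$Q{\left(H,A \right)} = \frac{1}{5} + \frac{H}{5}$ ($Q{\left(H,A \right)} = \left(-1\right) \left(- \frac{1}{5}\right) + H \frac{1}{5} = \frac{1}{5} + \frac{H}{5}$)
$f = -36$ ($f = \left(-4\right) 9 = -36$)
$f - 117 \left(-3 + Q{\left(2,6 \right)} 5\right) = -36 - 117 \left(-3 + \left(\frac{1}{5} + \frac{1}{5} \cdot 2\right) 5\right) = -36 - 117 \left(-3 + \left(\frac{1}{5} + \frac{2}{5}\right) 5\right) = -36 - 117 \left(-3 + \frac{3}{5} \cdot 5\right) = -36 - 117 \left(-3 + 3\right) = -36 - 0 = -36 + 0 = -36$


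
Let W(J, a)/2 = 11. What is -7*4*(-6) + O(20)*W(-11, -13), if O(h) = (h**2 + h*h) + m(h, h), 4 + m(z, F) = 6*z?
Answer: 20320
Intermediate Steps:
W(J, a) = 22 (W(J, a) = 2*11 = 22)
m(z, F) = -4 + 6*z
O(h) = -4 + 2*h**2 + 6*h (O(h) = (h**2 + h*h) + (-4 + 6*h) = (h**2 + h**2) + (-4 + 6*h) = 2*h**2 + (-4 + 6*h) = -4 + 2*h**2 + 6*h)
-7*4*(-6) + O(20)*W(-11, -13) = -7*4*(-6) + (-4 + 2*20**2 + 6*20)*22 = -28*(-6) + (-4 + 2*400 + 120)*22 = 168 + (-4 + 800 + 120)*22 = 168 + 916*22 = 168 + 20152 = 20320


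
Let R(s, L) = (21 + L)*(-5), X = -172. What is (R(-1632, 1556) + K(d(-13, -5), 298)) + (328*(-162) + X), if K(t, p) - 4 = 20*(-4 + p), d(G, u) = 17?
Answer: -55309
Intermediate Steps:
R(s, L) = -105 - 5*L
K(t, p) = -76 + 20*p (K(t, p) = 4 + 20*(-4 + p) = 4 + (-80 + 20*p) = -76 + 20*p)
(R(-1632, 1556) + K(d(-13, -5), 298)) + (328*(-162) + X) = ((-105 - 5*1556) + (-76 + 20*298)) + (328*(-162) - 172) = ((-105 - 7780) + (-76 + 5960)) + (-53136 - 172) = (-7885 + 5884) - 53308 = -2001 - 53308 = -55309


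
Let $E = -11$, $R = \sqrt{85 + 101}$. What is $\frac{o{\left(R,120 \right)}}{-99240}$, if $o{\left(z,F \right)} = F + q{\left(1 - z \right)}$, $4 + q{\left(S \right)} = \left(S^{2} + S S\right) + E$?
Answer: $- \frac{479}{99240} + \frac{\sqrt{186}}{24810} \approx -0.004277$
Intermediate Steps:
$R = \sqrt{186} \approx 13.638$
$q{\left(S \right)} = -15 + 2 S^{2}$ ($q{\left(S \right)} = -4 - \left(11 - S^{2} - S S\right) = -4 + \left(\left(S^{2} + S^{2}\right) - 11\right) = -4 + \left(2 S^{2} - 11\right) = -4 + \left(-11 + 2 S^{2}\right) = -15 + 2 S^{2}$)
$o{\left(z,F \right)} = -15 + F + 2 \left(1 - z\right)^{2}$ ($o{\left(z,F \right)} = F + \left(-15 + 2 \left(1 - z\right)^{2}\right) = -15 + F + 2 \left(1 - z\right)^{2}$)
$\frac{o{\left(R,120 \right)}}{-99240} = \frac{-15 + 120 + 2 \left(-1 + \sqrt{186}\right)^{2}}{-99240} = \left(105 + 2 \left(-1 + \sqrt{186}\right)^{2}\right) \left(- \frac{1}{99240}\right) = - \frac{7}{6616} - \frac{\left(-1 + \sqrt{186}\right)^{2}}{49620}$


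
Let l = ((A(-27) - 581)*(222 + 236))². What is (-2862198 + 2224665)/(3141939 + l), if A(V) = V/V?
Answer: -637533/70567751539 ≈ -9.0343e-6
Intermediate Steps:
A(V) = 1
l = 70564609600 (l = ((1 - 581)*(222 + 236))² = (-580*458)² = (-265640)² = 70564609600)
(-2862198 + 2224665)/(3141939 + l) = (-2862198 + 2224665)/(3141939 + 70564609600) = -637533/70567751539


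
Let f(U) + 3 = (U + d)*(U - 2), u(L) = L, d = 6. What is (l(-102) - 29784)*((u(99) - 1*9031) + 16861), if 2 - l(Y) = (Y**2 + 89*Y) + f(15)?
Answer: -248796162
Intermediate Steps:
f(U) = -3 + (-2 + U)*(6 + U) (f(U) = -3 + (U + 6)*(U - 2) = -3 + (6 + U)*(-2 + U) = -3 + (-2 + U)*(6 + U))
l(Y) = -268 - Y**2 - 89*Y (l(Y) = 2 - ((Y**2 + 89*Y) + (-15 + 15**2 + 4*15)) = 2 - ((Y**2 + 89*Y) + (-15 + 225 + 60)) = 2 - ((Y**2 + 89*Y) + 270) = 2 - (270 + Y**2 + 89*Y) = 2 + (-270 - Y**2 - 89*Y) = -268 - Y**2 - 89*Y)
(l(-102) - 29784)*((u(99) - 1*9031) + 16861) = ((-268 - 1*(-102)**2 - 89*(-102)) - 29784)*((99 - 1*9031) + 16861) = ((-268 - 1*10404 + 9078) - 29784)*((99 - 9031) + 16861) = ((-268 - 10404 + 9078) - 29784)*(-8932 + 16861) = (-1594 - 29784)*7929 = -31378*7929 = -248796162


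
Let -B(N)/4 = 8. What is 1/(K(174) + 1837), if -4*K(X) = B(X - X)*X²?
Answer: 1/244045 ≈ 4.0976e-6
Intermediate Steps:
B(N) = -32 (B(N) = -4*8 = -32)
K(X) = 8*X² (K(X) = -(-8)*X² = 8*X²)
1/(K(174) + 1837) = 1/(8*174² + 1837) = 1/(8*30276 + 1837) = 1/(242208 + 1837) = 1/244045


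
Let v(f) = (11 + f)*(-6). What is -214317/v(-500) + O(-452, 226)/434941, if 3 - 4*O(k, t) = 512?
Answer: -20714583033/283581532 ≈ -73.046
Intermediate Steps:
O(k, t) = -509/4 (O(k, t) = 3/4 - 1/4*512 = 3/4 - 128 = -509/4)
v(f) = -66 - 6*f
-214317/v(-500) + O(-452, 226)/434941 = -214317/(-66 - 6*(-500)) - 509/4/434941 = -214317/(-66 + 3000) - 509/4*1/434941 = -214317/2934 - 509/1739764 = -214317*1/2934 - 509/1739764 = -23813/326 - 509/1739764 = -20714583033/283581532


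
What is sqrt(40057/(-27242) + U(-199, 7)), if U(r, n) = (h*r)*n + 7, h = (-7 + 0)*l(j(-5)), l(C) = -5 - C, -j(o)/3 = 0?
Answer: I*sqrt(36178276974666)/27242 ≈ 220.79*I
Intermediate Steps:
j(o) = 0 (j(o) = -3*0 = 0)
h = 35 (h = (-7 + 0)*(-5 - 1*0) = -7*(-5 + 0) = -7*(-5) = 35)
U(r, n) = 7 + 35*n*r (U(r, n) = (35*r)*n + 7 = 35*n*r + 7 = 7 + 35*n*r)
sqrt(40057/(-27242) + U(-199, 7)) = sqrt(40057/(-27242) + (7 + 35*7*(-199))) = sqrt(40057*(-1/27242) + (7 - 48755)) = sqrt(-40057/27242 - 48748) = sqrt(-1328033073/27242) = I*sqrt(36178276974666)/27242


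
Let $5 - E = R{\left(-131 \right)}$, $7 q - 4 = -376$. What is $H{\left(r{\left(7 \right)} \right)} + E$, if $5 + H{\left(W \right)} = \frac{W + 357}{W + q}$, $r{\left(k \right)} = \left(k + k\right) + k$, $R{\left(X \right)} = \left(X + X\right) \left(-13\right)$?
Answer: $- \frac{85444}{25} \approx -3417.8$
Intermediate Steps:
$q = - \frac{372}{7}$ ($q = \frac{4}{7} + \frac{1}{7} \left(-376\right) = \frac{4}{7} - \frac{376}{7} = - \frac{372}{7} \approx -53.143$)
$R{\left(X \right)} = - 26 X$ ($R{\left(X \right)} = 2 X \left(-13\right) = - 26 X$)
$r{\left(k \right)} = 3 k$ ($r{\left(k \right)} = 2 k + k = 3 k$)
$H{\left(W \right)} = -5 + \frac{357 + W}{- \frac{372}{7} + W}$ ($H{\left(W \right)} = -5 + \frac{W + 357}{W - \frac{372}{7}} = -5 + \frac{357 + W}{- \frac{372}{7} + W}$)
$E = -3401$ ($E = 5 - \left(-26\right) \left(-131\right) = 5 - 3406 = -3401$)
$H{\left(r{\left(7 \right)} \right)} + E = \frac{4359 - 28 \cdot 3 \cdot 7}{-372 + 7 \cdot 3 \cdot 7} - 3401 = \frac{4359 - 588}{-372 + 7 \cdot 21} - 3401 = \frac{4359 - 588}{-372 + 147} - 3401 = \frac{1}{-225} \cdot 3771 - 3401 = \left(- \frac{1}{225}\right) 3771 - 3401 = - \frac{419}{25} - 3401 = - \frac{85444}{25}$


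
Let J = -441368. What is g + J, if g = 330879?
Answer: -110489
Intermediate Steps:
g + J = 330879 - 441368 = -110489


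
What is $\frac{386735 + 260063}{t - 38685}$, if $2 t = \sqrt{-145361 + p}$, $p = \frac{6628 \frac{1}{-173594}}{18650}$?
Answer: $- \frac{13501237148403450500}{807528845164876697} - \frac{3233990 i \sqrt{3809035355282585838642}}{2422586535494630091} \approx -16.719 - 0.082389 i$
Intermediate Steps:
$p = - \frac{1657}{809382025}$ ($p = 6628 \left(- \frac{1}{173594}\right) \frac{1}{18650} = \left(- \frac{3314}{86797}\right) \frac{1}{18650} = - \frac{1657}{809382025} \approx -2.0472 \cdot 10^{-6}$)
$t = \frac{i \sqrt{3809035355282585838642}}{323752810}$ ($t = \frac{\sqrt{-145361 - \frac{1657}{809382025}}}{2} = \frac{\sqrt{- \frac{117652580537682}{809382025}}}{2} = \frac{\frac{1}{161876405} i \sqrt{3809035355282585838642}}{2} = \frac{i \sqrt{3809035355282585838642}}{323752810} \approx 190.63 i$)
$\frac{386735 + 260063}{t - 38685} = \frac{386735 + 260063}{\frac{i \sqrt{3809035355282585838642}}{323752810} - 38685} = \frac{646798}{-38685 + \frac{i \sqrt{3809035355282585838642}}{323752810}}$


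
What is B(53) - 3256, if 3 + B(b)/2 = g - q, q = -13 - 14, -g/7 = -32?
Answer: -2760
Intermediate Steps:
g = 224 (g = -7*(-32) = 224)
q = -27
B(b) = 496 (B(b) = -6 + 2*(224 - 1*(-27)) = -6 + 2*(224 + 27) = -6 + 2*251 = -6 + 502 = 496)
B(53) - 3256 = 496 - 3256 = -2760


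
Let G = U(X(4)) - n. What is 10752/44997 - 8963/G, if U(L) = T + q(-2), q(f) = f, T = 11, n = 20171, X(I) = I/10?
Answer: 206696645/302409838 ≈ 0.68350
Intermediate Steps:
X(I) = I/10 (X(I) = I*(1/10) = I/10)
U(L) = 9 (U(L) = 11 - 2 = 9)
G = -20162 (G = 9 - 1*20171 = 9 - 20171 = -20162)
10752/44997 - 8963/G = 10752/44997 - 8963/(-20162) = 10752*(1/44997) - 8963*(-1/20162) = 3584/14999 + 8963/20162 = 206696645/302409838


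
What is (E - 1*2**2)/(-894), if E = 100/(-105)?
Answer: 52/9387 ≈ 0.0055396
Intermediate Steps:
E = -20/21 (E = 100*(-1/105) = -20/21 ≈ -0.95238)
(E - 1*2**2)/(-894) = (-20/21 - 1*2**2)/(-894) = (-20/21 - 1*4)*(-1/894) = (-20/21 - 4)*(-1/894) = -104/21*(-1/894) = 52/9387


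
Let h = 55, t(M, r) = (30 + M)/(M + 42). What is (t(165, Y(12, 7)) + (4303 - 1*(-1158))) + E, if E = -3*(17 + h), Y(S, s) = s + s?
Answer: 361970/69 ≈ 5245.9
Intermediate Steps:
Y(S, s) = 2*s
t(M, r) = (30 + M)/(42 + M)
E = -216 (E = -3*(17 + 55) = -3*72 = -216)
(t(165, Y(12, 7)) + (4303 - 1*(-1158))) + E = ((30 + 165)/(42 + 165) + (4303 - 1*(-1158))) - 216 = (195/207 + (4303 + 1158)) - 216 = ((1/207)*195 + 5461) - 216 = (65/69 + 5461) - 216 = 376874/69 - 216 = 361970/69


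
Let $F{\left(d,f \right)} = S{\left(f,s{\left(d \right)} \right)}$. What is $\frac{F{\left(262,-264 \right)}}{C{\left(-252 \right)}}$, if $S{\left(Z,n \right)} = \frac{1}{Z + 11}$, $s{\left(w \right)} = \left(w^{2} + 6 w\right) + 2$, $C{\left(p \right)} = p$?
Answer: $\frac{1}{63756} \approx 1.5685 \cdot 10^{-5}$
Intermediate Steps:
$s{\left(w \right)} = 2 + w^{2} + 6 w$
$S{\left(Z,n \right)} = \frac{1}{11 + Z}$
$F{\left(d,f \right)} = \frac{1}{11 + f}$
$\frac{F{\left(262,-264 \right)}}{C{\left(-252 \right)}} = \frac{1}{\left(11 - 264\right) \left(-252\right)} = \frac{1}{-253} \left(- \frac{1}{252}\right) = \left(- \frac{1}{253}\right) \left(- \frac{1}{252}\right) = \frac{1}{63756}$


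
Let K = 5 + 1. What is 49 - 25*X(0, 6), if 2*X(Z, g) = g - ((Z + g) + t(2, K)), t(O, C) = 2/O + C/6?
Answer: 74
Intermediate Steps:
K = 6
t(O, C) = 2/O + C/6 (t(O, C) = 2/O + C*(1/6) = 2/O + C/6)
X(Z, g) = -1 - Z/2 (X(Z, g) = (g - ((Z + g) + (2/2 + (1/6)*6)))/2 = (g - ((Z + g) + (2*(1/2) + 1)))/2 = (g - ((Z + g) + (1 + 1)))/2 = (g - ((Z + g) + 2))/2 = (g - (2 + Z + g))/2 = (g + (-2 - Z - g))/2 = (-2 - Z)/2 = -1 - Z/2)
49 - 25*X(0, 6) = 49 - 25*(-1 - 1/2*0) = 49 - 25*(-1 + 0) = 49 - 25*(-1) = 49 + 25 = 74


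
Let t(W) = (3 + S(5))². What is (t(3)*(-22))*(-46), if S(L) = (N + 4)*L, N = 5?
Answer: 2331648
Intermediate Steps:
S(L) = 9*L (S(L) = (5 + 4)*L = 9*L)
t(W) = 2304 (t(W) = (3 + 9*5)² = (3 + 45)² = 48² = 2304)
(t(3)*(-22))*(-46) = (2304*(-22))*(-46) = -50688*(-46) = 2331648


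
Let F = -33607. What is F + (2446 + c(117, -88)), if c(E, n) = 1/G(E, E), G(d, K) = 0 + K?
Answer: -3645836/117 ≈ -31161.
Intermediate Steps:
G(d, K) = K
c(E, n) = 1/E
F + (2446 + c(117, -88)) = -33607 + (2446 + 1/117) = -33607 + 286183/117 = -3645836/117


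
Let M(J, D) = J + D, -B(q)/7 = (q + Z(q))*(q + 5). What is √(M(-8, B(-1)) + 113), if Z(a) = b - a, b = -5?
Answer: 7*√5 ≈ 15.652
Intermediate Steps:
Z(a) = -5 - a
B(q) = 175 + 35*q (B(q) = -7*(q + (-5 - q))*(q + 5) = -(-35)*(5 + q) = -7*(-25 - 5*q) = 175 + 35*q)
M(J, D) = D + J
√(M(-8, B(-1)) + 113) = √(((175 + 35*(-1)) - 8) + 113) = √(((175 - 35) - 8) + 113) = √((140 - 8) + 113) = √(132 + 113) = √245 = 7*√5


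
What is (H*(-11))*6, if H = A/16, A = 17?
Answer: -561/8 ≈ -70.125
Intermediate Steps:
H = 17/16 ≈ 1.0625
(H*(-11))*6 = ((17/16)*(-11))*6 = -187/16*6 = -561/8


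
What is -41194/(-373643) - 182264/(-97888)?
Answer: 9016758253/4571895748 ≈ 1.9722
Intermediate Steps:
-41194/(-373643) - 182264/(-97888) = -41194*(-1/373643) - 182264*(-1/97888) = 41194/373643 + 22783/12236 = 9016758253/4571895748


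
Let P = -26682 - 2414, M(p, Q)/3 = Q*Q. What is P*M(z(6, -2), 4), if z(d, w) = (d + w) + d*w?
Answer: -1396608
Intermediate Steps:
z(d, w) = d + w + d*w
M(p, Q) = 3*Q² (M(p, Q) = 3*(Q*Q) = 3*Q²)
P = -29096
P*M(z(6, -2), 4) = -87288*4² = -87288*16 = -29096*48 = -1396608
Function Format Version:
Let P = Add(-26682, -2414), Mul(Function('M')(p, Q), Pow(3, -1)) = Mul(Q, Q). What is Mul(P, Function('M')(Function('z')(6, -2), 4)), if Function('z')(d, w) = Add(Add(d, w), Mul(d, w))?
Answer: -1396608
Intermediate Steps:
Function('z')(d, w) = Add(d, w, Mul(d, w))
Function('M')(p, Q) = Mul(3, Pow(Q, 2)) (Function('M')(p, Q) = Mul(3, Mul(Q, Q)) = Mul(3, Pow(Q, 2)))
P = -29096
Mul(P, Function('M')(Function('z')(6, -2), 4)) = Mul(-29096, Mul(3, Pow(4, 2))) = Mul(-29096, Mul(3, 16)) = Mul(-29096, 48) = -1396608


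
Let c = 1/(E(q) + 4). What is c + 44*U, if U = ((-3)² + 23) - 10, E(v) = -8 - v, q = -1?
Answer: 2903/3 ≈ 967.67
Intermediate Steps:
c = -⅓ (c = 1/((-8 - 1*(-1)) + 4) = 1/((-8 + 1) + 4) = 1/(-7 + 4) = 1/(-3) = -⅓ ≈ -0.33333)
U = 22 (U = (9 + 23) - 10 = 32 - 10 = 22)
c + 44*U = -⅓ + 44*22 = -⅓ + 968 = 2903/3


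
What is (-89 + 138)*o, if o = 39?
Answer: 1911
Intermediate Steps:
(-89 + 138)*o = (-89 + 138)*39 = 49*39 = 1911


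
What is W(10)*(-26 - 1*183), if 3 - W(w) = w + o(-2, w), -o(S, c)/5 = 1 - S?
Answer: -1672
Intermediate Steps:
o(S, c) = -5 + 5*S (o(S, c) = -5*(1 - S) = -5 + 5*S)
W(w) = 18 - w (W(w) = 3 - (w + (-5 + 5*(-2))) = 3 - (w + (-5 - 10)) = 3 - (w - 15) = 3 - (-15 + w) = 3 + (15 - w) = 18 - w)
W(10)*(-26 - 1*183) = (18 - 1*10)*(-26 - 1*183) = (18 - 10)*(-26 - 183) = 8*(-209) = -1672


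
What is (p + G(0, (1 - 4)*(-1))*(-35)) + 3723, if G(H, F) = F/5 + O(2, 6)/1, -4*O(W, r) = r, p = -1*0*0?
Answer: 7509/2 ≈ 3754.5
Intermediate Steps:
p = 0 (p = 0*0 = 0)
O(W, r) = -r/4
G(H, F) = -3/2 + F/5 (G(H, F) = F/5 - 1/4*6/1 = F*(1/5) - 3/2*1 = F/5 - 3/2 = -3/2 + F/5)
(p + G(0, (1 - 4)*(-1))*(-35)) + 3723 = (0 + (-3/2 + ((1 - 4)*(-1))/5)*(-35)) + 3723 = (0 + (-3/2 + (-3*(-1))/5)*(-35)) + 3723 = (0 + (-3/2 + (1/5)*3)*(-35)) + 3723 = (0 + (-3/2 + 3/5)*(-35)) + 3723 = (0 - 9/10*(-35)) + 3723 = (0 + 63/2) + 3723 = 63/2 + 3723 = 7509/2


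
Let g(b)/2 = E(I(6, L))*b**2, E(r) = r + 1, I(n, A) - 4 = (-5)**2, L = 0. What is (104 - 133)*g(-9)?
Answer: -140940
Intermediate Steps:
I(n, A) = 29 (I(n, A) = 4 + (-5)**2 = 4 + 25 = 29)
E(r) = 1 + r
g(b) = 60*b**2 (g(b) = 2*((1 + 29)*b**2) = 2*(30*b**2) = 60*b**2)
(104 - 133)*g(-9) = (104 - 133)*(60*(-9)**2) = -1740*81 = -29*4860 = -140940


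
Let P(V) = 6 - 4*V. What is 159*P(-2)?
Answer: 2226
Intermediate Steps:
159*P(-2) = 159*(6 - 4*(-2)) = 159*(6 + 8) = 159*14 = 2226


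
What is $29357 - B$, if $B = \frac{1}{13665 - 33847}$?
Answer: $\frac{592482975}{20182} \approx 29357.0$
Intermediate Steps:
$B = - \frac{1}{20182}$ ($B = \frac{1}{-20182} = - \frac{1}{20182} \approx -4.9549 \cdot 10^{-5}$)
$29357 - B = 29357 - - \frac{1}{20182} = 29357 + \frac{1}{20182} = \frac{592482975}{20182}$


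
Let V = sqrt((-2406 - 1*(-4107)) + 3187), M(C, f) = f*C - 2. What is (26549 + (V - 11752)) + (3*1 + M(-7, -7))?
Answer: 14847 + 2*sqrt(1222) ≈ 14917.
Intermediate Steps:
M(C, f) = -2 + C*f (M(C, f) = C*f - 2 = -2 + C*f)
V = 2*sqrt(1222) (V = sqrt((-2406 + 4107) + 3187) = sqrt(1701 + 3187) = sqrt(4888) = 2*sqrt(1222) ≈ 69.914)
(26549 + (V - 11752)) + (3*1 + M(-7, -7)) = (26549 + (2*sqrt(1222) - 11752)) + (3*1 + (-2 - 7*(-7))) = (26549 + (-11752 + 2*sqrt(1222))) + (3 + (-2 + 49)) = (14797 + 2*sqrt(1222)) + (3 + 47) = (14797 + 2*sqrt(1222)) + 50 = 14847 + 2*sqrt(1222)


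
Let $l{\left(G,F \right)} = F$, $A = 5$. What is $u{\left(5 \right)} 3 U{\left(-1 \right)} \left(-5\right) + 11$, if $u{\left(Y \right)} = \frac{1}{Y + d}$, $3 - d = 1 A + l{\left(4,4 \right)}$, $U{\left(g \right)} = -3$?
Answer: $-34$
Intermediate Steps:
$d = -6$ ($d = 3 - \left(1 \cdot 5 + 4\right) = 3 - \left(5 + 4\right) = 3 - 9 = -6$)
$u{\left(Y \right)} = \frac{1}{-6 + Y}$ ($u{\left(Y \right)} = \frac{1}{Y - 6} = \frac{1}{-6 + Y}$)
$u{\left(5 \right)} 3 U{\left(-1 \right)} \left(-5\right) + 11 = \frac{3 \left(-3\right) \left(-5\right)}{-6 + 5} + 11 = \frac{\left(-9\right) \left(-5\right)}{-1} + 11 = \left(-1\right) 45 + 11 = -45 + 11 = -34$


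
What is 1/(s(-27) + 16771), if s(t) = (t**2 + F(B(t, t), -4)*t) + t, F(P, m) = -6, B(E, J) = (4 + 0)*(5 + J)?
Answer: 1/17635 ≈ 5.6705e-5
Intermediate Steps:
B(E, J) = 20 + 4*J (B(E, J) = 4*(5 + J) = 20 + 4*J)
s(t) = t**2 - 5*t (s(t) = (t**2 - 6*t) + t = t**2 - 5*t)
1/(s(-27) + 16771) = 1/(-27*(-5 - 27) + 16771) = 1/(-27*(-32) + 16771) = 1/(864 + 16771) = 1/17635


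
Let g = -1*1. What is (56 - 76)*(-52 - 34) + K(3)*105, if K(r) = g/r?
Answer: 1685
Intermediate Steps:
g = -1
K(r) = -1/r
(56 - 76)*(-52 - 34) + K(3)*105 = (56 - 76)*(-52 - 34) - 1/3*105 = -20*(-86) - 1*⅓*105 = 1720 - ⅓*105 = 1720 - 35 = 1685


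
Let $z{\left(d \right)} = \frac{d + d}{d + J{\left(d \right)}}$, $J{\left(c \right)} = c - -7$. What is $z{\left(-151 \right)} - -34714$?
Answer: $\frac{10240932}{295} \approx 34715.0$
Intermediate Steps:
$J{\left(c \right)} = 7 + c$ ($J{\left(c \right)} = c + 7 = 7 + c$)
$z{\left(d \right)} = \frac{2 d}{7 + 2 d}$ ($z{\left(d \right)} = \frac{d + d}{d + \left(7 + d\right)} = \frac{2 d}{7 + 2 d}$)
$z{\left(-151 \right)} - -34714 = 2 \left(-151\right) \frac{1}{7 + 2 \left(-151\right)} - -34714 = 2 \left(-151\right) \frac{1}{7 - 302} + 34714 = 2 \left(-151\right) \frac{1}{-295} + 34714 = 2 \left(-151\right) \left(- \frac{1}{295}\right) + 34714 = \frac{302}{295} + 34714 = \frac{10240932}{295}$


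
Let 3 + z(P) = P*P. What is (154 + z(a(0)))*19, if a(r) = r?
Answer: 2869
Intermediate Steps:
z(P) = -3 + P**2 (z(P) = -3 + P*P = -3 + P**2)
(154 + z(a(0)))*19 = (154 + (-3 + 0**2))*19 = (154 + (-3 + 0))*19 = (154 - 3)*19 = 151*19 = 2869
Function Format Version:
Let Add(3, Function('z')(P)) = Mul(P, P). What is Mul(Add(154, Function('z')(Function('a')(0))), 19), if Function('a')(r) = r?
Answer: 2869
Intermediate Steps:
Function('z')(P) = Add(-3, Pow(P, 2)) (Function('z')(P) = Add(-3, Mul(P, P)) = Add(-3, Pow(P, 2)))
Mul(Add(154, Function('z')(Function('a')(0))), 19) = Mul(Add(154, Add(-3, Pow(0, 2))), 19) = Mul(Add(154, Add(-3, 0)), 19) = Mul(Add(154, -3), 19) = Mul(151, 19) = 2869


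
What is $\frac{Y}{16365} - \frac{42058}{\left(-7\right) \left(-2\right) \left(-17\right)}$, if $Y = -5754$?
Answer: $\frac{6734409}{38185} \approx 176.36$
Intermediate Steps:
$\frac{Y}{16365} - \frac{42058}{\left(-7\right) \left(-2\right) \left(-17\right)} = - \frac{5754}{16365} - \frac{42058}{\left(-7\right) \left(-2\right) \left(-17\right)} = \left(-5754\right) \frac{1}{16365} - \frac{42058}{14 \left(-17\right)} = - \frac{1918}{5455} - \frac{42058}{-238} = - \frac{1918}{5455} - - \frac{1237}{7} = - \frac{1918}{5455} + \frac{1237}{7} = \frac{6734409}{38185}$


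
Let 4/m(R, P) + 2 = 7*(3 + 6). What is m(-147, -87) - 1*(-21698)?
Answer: 1323582/61 ≈ 21698.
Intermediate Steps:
m(R, P) = 4/61 (m(R, P) = 4/(-2 + 7*(3 + 6)) = 4/(-2 + 7*9) = 4/(-2 + 63) = 4/61)
m(-147, -87) - 1*(-21698) = 4/61 - 1*(-21698) = 4/61 + 21698 = 1323582/61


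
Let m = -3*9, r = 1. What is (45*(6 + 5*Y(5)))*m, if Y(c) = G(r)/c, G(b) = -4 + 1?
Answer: -3645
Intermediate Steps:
G(b) = -3
m = -27
Y(c) = -3/c
(45*(6 + 5*Y(5)))*m = (45*(6 + 5*(-3/5)))*(-27) = (45*(6 + 5*(-3*⅕)))*(-27) = (45*(6 + 5*(-⅗)))*(-27) = (45*(6 - 3))*(-27) = (45*3)*(-27) = 135*(-27) = -3645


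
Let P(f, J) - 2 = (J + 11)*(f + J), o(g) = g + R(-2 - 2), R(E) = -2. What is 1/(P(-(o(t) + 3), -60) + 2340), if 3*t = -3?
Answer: 1/5282 ≈ 0.00018932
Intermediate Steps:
t = -1 (t = (1/3)*(-3) = -1)
o(g) = -2 + g (o(g) = g - 2 = -2 + g)
P(f, J) = 2 + (11 + J)*(J + f) (P(f, J) = 2 + (J + 11)*(f + J) = 2 + (11 + J)*(J + f))
1/(P(-(o(t) + 3), -60) + 2340) = 1/((2 + (-60)**2 + 11*(-60) + 11*(-((-2 - 1) + 3)) - (-60)*((-2 - 1) + 3)) + 2340) = 1/((2 + 3600 - 660 + 11*(-(-3 + 3)) - (-60)*(-3 + 3)) + 2340) = 1/((2 + 3600 - 660 + 11*(-1*0) - (-60)*0) + 2340) = 1/((2 + 3600 - 660 + 11*0 - 60*0) + 2340) = 1/((2 + 3600 - 660 + 0 + 0) + 2340) = 1/(2942 + 2340) = 1/5282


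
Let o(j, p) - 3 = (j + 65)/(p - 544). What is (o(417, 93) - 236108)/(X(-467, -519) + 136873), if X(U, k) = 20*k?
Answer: -106483837/57048343 ≈ -1.8666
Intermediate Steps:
o(j, p) = 3 + (65 + j)/(-544 + p) (o(j, p) = 3 + (j + 65)/(p - 544) = 3 + (65 + j)/(-544 + p))
(o(417, 93) - 236108)/(X(-467, -519) + 136873) = ((-1567 + 417 + 3*93)/(-544 + 93) - 236108)/(20*(-519) + 136873) = ((-1567 + 417 + 279)/(-451) - 236108)/(-10380 + 136873) = (-1/451*(-871) - 236108)/126493 = (871/451 - 236108)*(1/126493) = -106483837/451*1/126493 = -106483837/57048343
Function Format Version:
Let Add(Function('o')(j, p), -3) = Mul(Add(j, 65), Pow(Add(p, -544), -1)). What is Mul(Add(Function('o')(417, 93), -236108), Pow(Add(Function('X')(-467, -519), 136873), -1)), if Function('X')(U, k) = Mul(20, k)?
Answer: Rational(-106483837, 57048343) ≈ -1.8666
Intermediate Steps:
Function('o')(j, p) = Add(3, Mul(Pow(Add(-544, p), -1), Add(65, j))) (Function('o')(j, p) = Add(3, Mul(Add(j, 65), Pow(Add(p, -544), -1))) = Add(3, Mul(Add(65, j), Pow(Add(-544, p), -1))) = Add(3, Mul(Pow(Add(-544, p), -1), Add(65, j))))
Mul(Add(Function('o')(417, 93), -236108), Pow(Add(Function('X')(-467, -519), 136873), -1)) = Mul(Add(Mul(Pow(Add(-544, 93), -1), Add(-1567, 417, Mul(3, 93))), -236108), Pow(Add(Mul(20, -519), 136873), -1)) = Mul(Add(Mul(Pow(-451, -1), Add(-1567, 417, 279)), -236108), Pow(Add(-10380, 136873), -1)) = Mul(Add(Mul(Rational(-1, 451), -871), -236108), Pow(126493, -1)) = Mul(Add(Rational(871, 451), -236108), Rational(1, 126493)) = Mul(Rational(-106483837, 451), Rational(1, 126493)) = Rational(-106483837, 57048343)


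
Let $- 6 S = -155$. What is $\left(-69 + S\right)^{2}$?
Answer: $\frac{67081}{36} \approx 1863.4$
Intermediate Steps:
$S = \frac{155}{6}$ ($S = \left(- \frac{1}{6}\right) \left(-155\right) = \frac{155}{6} \approx 25.833$)
$\left(-69 + S\right)^{2} = \left(-69 + \frac{155}{6}\right)^{2} = \left(- \frac{259}{6}\right)^{2} = \frac{67081}{36}$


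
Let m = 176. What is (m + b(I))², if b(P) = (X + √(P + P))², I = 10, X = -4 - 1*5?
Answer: 83209 - 19944*√5 ≈ 38613.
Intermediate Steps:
X = -9 (X = -4 - 5 = -9)
b(P) = (-9 + √2*√P)² (b(P) = (-9 + √(P + P))² = (-9 + √(2*P))² = (-9 + √2*√P)²)
(m + b(I))² = (176 + (-9 + √2*√10)²)² = (176 + (-9 + 2*√5)²)²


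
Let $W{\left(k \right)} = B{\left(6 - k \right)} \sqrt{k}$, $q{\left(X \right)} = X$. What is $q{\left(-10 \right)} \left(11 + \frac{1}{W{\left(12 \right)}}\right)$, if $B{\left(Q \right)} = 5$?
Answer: $-110 - \frac{\sqrt{3}}{3} \approx -110.58$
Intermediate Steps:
$W{\left(k \right)} = 5 \sqrt{k}$
$q{\left(-10 \right)} \left(11 + \frac{1}{W{\left(12 \right)}}\right) = - 10 \left(11 + \frac{1}{5 \sqrt{12}}\right) = - 10 \left(11 + \frac{1}{5 \cdot 2 \sqrt{3}}\right) = - 10 \left(11 + \frac{1}{10 \sqrt{3}}\right) = - 10 \left(11 + \frac{\sqrt{3}}{30}\right) = -110 - \frac{\sqrt{3}}{3}$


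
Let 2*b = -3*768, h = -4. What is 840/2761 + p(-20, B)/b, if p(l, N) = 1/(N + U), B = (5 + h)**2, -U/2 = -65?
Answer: 126763319/416668032 ≈ 0.30423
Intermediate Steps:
U = 130 (U = -2*(-65) = 130)
b = -1152 (b = (-3*768)/2 = (1/2)*(-2304) = -1152)
B = 1 (B = (5 - 4)**2 = 1**2 = 1)
p(l, N) = 1/(130 + N) (p(l, N) = 1/(N + 130) = 1/(130 + N))
840/2761 + p(-20, B)/b = 840/2761 + 1/((130 + 1)*(-1152)) = 840*(1/2761) - 1/1152/131 = 840/2761 + (1/131)*(-1/1152) = 840/2761 - 1/150912 = 126763319/416668032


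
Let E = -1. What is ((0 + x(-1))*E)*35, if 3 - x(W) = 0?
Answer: -105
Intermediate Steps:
x(W) = 3 (x(W) = 3 - 1*0 = 3 + 0 = 3)
((0 + x(-1))*E)*35 = ((0 + 3)*(-1))*35 = (3*(-1))*35 = -3*35 = -105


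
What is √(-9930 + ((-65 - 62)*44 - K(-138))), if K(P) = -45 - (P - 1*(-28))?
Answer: I*√15583 ≈ 124.83*I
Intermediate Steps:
K(P) = -73 - P (K(P) = -45 - (P + 28) = -45 - (28 + P) = -45 + (-28 - P) = -73 - P)
√(-9930 + ((-65 - 62)*44 - K(-138))) = √(-9930 + ((-65 - 62)*44 - (-73 - 1*(-138)))) = √(-9930 + (-127*44 - (-73 + 138))) = √(-9930 + (-5588 - 1*65)) = √(-9930 + (-5588 - 65)) = √(-9930 - 5653) = √(-15583) = I*√15583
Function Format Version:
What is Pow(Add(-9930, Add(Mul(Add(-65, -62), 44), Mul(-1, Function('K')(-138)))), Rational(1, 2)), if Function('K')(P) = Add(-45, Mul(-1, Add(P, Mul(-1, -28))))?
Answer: Mul(I, Pow(15583, Rational(1, 2))) ≈ Mul(124.83, I)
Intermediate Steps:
Function('K')(P) = Add(-73, Mul(-1, P)) (Function('K')(P) = Add(-45, Mul(-1, Add(P, 28))) = Add(-45, Mul(-1, Add(28, P))) = Add(-45, Add(-28, Mul(-1, P))) = Add(-73, Mul(-1, P)))
Pow(Add(-9930, Add(Mul(Add(-65, -62), 44), Mul(-1, Function('K')(-138)))), Rational(1, 2)) = Pow(Add(-9930, Add(Mul(Add(-65, -62), 44), Mul(-1, Add(-73, Mul(-1, -138))))), Rational(1, 2)) = Pow(Add(-9930, Add(Mul(-127, 44), Mul(-1, Add(-73, 138)))), Rational(1, 2)) = Pow(Add(-9930, Add(-5588, Mul(-1, 65))), Rational(1, 2)) = Pow(Add(-9930, Add(-5588, -65)), Rational(1, 2)) = Pow(Add(-9930, -5653), Rational(1, 2)) = Pow(-15583, Rational(1, 2)) = Mul(I, Pow(15583, Rational(1, 2)))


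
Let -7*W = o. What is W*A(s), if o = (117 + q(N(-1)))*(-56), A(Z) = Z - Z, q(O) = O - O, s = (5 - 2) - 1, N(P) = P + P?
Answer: 0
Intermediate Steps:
N(P) = 2*P
s = 2 (s = 3 - 1 = 2)
q(O) = 0
A(Z) = 0
o = -6552 (o = (117 + 0)*(-56) = 117*(-56) = -6552)
W = 936 (W = -⅐*(-6552) = 936)
W*A(s) = 936*0 = 0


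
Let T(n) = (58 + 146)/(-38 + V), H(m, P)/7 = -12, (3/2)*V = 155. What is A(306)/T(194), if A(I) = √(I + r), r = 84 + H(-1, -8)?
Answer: 49*√34/51 ≈ 5.6023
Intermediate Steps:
V = 310/3 (V = (⅔)*155 = 310/3 ≈ 103.33)
H(m, P) = -84 (H(m, P) = 7*(-12) = -84)
T(n) = 153/49 (T(n) = (58 + 146)/(-38 + 310/3) = 204/(196/3) = 204*(3/196) = 153/49)
r = 0 (r = 84 - 84 = 0)
A(I) = √I (A(I) = √(I + 0) = √I)
A(306)/T(194) = √306/(153/49) = (3*√34)*(49/153) = 49*√34/51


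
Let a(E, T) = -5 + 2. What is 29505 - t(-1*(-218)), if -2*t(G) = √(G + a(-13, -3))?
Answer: 29505 + √215/2 ≈ 29512.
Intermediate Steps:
a(E, T) = -3
t(G) = -√(-3 + G)/2 (t(G) = -√(G - 3)/2 = -√(-3 + G)/2)
29505 - t(-1*(-218)) = 29505 - (-1)*√(-3 - 1*(-218))/2 = 29505 - (-1)*√(-3 + 218)/2 = 29505 - (-1)*√215/2 = 29505 + √215/2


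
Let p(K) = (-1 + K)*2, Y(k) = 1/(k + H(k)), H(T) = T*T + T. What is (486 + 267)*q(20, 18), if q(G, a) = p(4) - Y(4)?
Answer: 35893/8 ≈ 4486.6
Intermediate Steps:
H(T) = T + T² (H(T) = T² + T = T + T²)
Y(k) = 1/(k + k*(1 + k))
p(K) = -2 + 2*K
q(G, a) = 143/24 (q(G, a) = (-2 + 2*4) - 1/(4*(2 + 4)) = (-2 + 8) - 1/(4*6) = 6 - 1/(4*6) = 6 - 1*1/24 = 6 - 1/24 = 143/24)
(486 + 267)*q(20, 18) = (486 + 267)*(143/24) = 753*(143/24) = 35893/8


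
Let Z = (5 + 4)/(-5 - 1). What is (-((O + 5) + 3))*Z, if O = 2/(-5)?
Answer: 57/5 ≈ 11.400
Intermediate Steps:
O = -2/5 (O = 2*(-1/5) = -2/5 ≈ -0.40000)
Z = -3/2 (Z = 9/(-6) = 9*(-1/6) = -3/2 ≈ -1.5000)
(-((O + 5) + 3))*Z = -((-2/5 + 5) + 3)*(-3/2) = -(23/5 + 3)*(-3/2) = -1*38/5*(-3/2) = -38/5*(-3/2) = 57/5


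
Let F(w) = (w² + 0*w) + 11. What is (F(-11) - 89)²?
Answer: 1849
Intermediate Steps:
F(w) = 11 + w² (F(w) = (w² + 0) + 11 = w² + 11 = 11 + w²)
(F(-11) - 89)² = ((11 + (-11)²) - 89)² = ((11 + 121) - 89)² = (132 - 89)² = 43² = 1849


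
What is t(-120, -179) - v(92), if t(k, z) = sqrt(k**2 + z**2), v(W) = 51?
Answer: -51 + sqrt(46441) ≈ 164.50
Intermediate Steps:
t(-120, -179) - v(92) = sqrt((-120)**2 + (-179)**2) - 1*51 = sqrt(14400 + 32041) - 51 = sqrt(46441) - 51 = -51 + sqrt(46441)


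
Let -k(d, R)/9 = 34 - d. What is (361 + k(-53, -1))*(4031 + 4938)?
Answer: -3784918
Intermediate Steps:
k(d, R) = -306 + 9*d (k(d, R) = -9*(34 - d) = -306 + 9*d)
(361 + k(-53, -1))*(4031 + 4938) = (361 + (-306 + 9*(-53)))*(4031 + 4938) = (361 + (-306 - 477))*8969 = (361 - 783)*8969 = -422*8969 = -3784918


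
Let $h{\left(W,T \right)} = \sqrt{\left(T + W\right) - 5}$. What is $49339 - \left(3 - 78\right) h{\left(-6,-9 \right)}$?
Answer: $49339 + 150 i \sqrt{5} \approx 49339.0 + 335.41 i$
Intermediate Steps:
$h{\left(W,T \right)} = \sqrt{-5 + T + W}$
$49339 - \left(3 - 78\right) h{\left(-6,-9 \right)} = 49339 - \left(3 - 78\right) \sqrt{-5 - 9 - 6} = 49339 - - 75 \sqrt{-20} = 49339 - - 75 \cdot 2 i \sqrt{5} = 49339 - - 150 i \sqrt{5} = 49339 + 150 i \sqrt{5}$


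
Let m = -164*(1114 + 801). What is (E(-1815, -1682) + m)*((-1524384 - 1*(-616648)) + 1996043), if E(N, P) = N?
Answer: -343768973625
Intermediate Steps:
m = -314060 (m = -164*1915 = -314060)
(E(-1815, -1682) + m)*((-1524384 - 1*(-616648)) + 1996043) = (-1815 - 314060)*((-1524384 - 1*(-616648)) + 1996043) = -315875*((-1524384 + 616648) + 1996043) = -315875*(-907736 + 1996043) = -315875*1088307 = -343768973625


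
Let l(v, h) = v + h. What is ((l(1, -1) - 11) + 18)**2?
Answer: 49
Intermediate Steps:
l(v, h) = h + v
((l(1, -1) - 11) + 18)**2 = (((-1 + 1) - 11) + 18)**2 = ((0 - 11) + 18)**2 = (-11 + 18)**2 = 7**2 = 49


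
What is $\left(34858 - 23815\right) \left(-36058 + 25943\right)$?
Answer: $-111699945$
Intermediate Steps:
$\left(34858 - 23815\right) \left(-36058 + 25943\right) = 11043 \left(-10115\right) = -111699945$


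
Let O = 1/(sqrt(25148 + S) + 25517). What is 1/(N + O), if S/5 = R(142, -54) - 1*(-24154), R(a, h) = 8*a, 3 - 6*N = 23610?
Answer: -10244897942890/40308550554714163 + 4*sqrt(151598)/40308550554714163 ≈ -0.00025416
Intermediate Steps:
N = -7869/2 (N = 1/2 - 1/6*23610 = 1/2 - 3935 = -7869/2 ≈ -3934.5)
S = 126450 (S = 5*(8*142 - 1*(-24154)) = 5*(1136 + 24154) = 5*25290 = 126450)
O = 1/(25517 + sqrt(151598)) (O = 1/(sqrt(25148 + 126450) + 25517) = 1/(sqrt(151598) + 25517) = 1/(25517 + sqrt(151598)) ≈ 3.8601e-5)
1/(N + O) = 1/(-7869/2 + (25517/650965691 - sqrt(151598)/650965691)) = 1/(-5122448971445/1301931382 - sqrt(151598)/650965691)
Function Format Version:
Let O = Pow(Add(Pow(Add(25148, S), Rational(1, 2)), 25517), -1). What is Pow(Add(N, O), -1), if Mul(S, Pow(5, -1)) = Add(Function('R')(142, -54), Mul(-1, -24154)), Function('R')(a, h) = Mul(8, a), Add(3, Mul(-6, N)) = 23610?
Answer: Add(Rational(-10244897942890, 40308550554714163), Mul(Rational(4, 40308550554714163), Pow(151598, Rational(1, 2)))) ≈ -0.00025416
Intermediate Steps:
N = Rational(-7869, 2) (N = Add(Rational(1, 2), Mul(Rational(-1, 6), 23610)) = Add(Rational(1, 2), -3935) = Rational(-7869, 2) ≈ -3934.5)
S = 126450 (S = Mul(5, Add(Mul(8, 142), Mul(-1, -24154))) = Mul(5, Add(1136, 24154)) = Mul(5, 25290) = 126450)
O = Pow(Add(25517, Pow(151598, Rational(1, 2))), -1) (O = Pow(Add(Pow(Add(25148, 126450), Rational(1, 2)), 25517), -1) = Pow(Add(Pow(151598, Rational(1, 2)), 25517), -1) = Pow(Add(25517, Pow(151598, Rational(1, 2))), -1) ≈ 3.8601e-5)
Pow(Add(N, O), -1) = Pow(Add(Rational(-7869, 2), Add(Rational(25517, 650965691), Mul(Rational(-1, 650965691), Pow(151598, Rational(1, 2))))), -1) = Pow(Add(Rational(-5122448971445, 1301931382), Mul(Rational(-1, 650965691), Pow(151598, Rational(1, 2)))), -1)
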